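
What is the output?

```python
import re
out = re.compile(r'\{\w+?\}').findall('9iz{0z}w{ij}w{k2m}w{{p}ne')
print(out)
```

Walking the string: at [3:7] → '{0z}'; at [8:12] → '{ij}'; at [13:18] → '{k2m}'; at [20:23] → '{p}'.
No capturing groups, so `findall` returns the 4 full match strings.

['{0z}', '{ij}', '{k2m}', '{p}']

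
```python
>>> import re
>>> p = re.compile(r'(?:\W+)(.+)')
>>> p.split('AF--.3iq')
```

['AF', '3iq', '']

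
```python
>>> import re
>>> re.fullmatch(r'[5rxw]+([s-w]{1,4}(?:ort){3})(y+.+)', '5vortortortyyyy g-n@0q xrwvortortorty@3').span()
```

`fullmatch` succeeds only if the pattern covers the string from start to end.
The match spans [0:39] → '5vortortortyyyy g-n@0q xrwvortortorty@3'.

(0, 39)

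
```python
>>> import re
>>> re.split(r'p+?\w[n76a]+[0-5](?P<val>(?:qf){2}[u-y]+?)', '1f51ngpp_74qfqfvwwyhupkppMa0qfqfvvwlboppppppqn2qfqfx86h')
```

['1f51ng', 'qfqfv', 'wwyhupk', 'qfqfv', 'vwlbo', 'qfqfx', '86h']

Lazy quantifiers expand one character at a time until the remainder of the pattern can match.
The group in the pattern means `split` returns the separators' captures alongside the pieces.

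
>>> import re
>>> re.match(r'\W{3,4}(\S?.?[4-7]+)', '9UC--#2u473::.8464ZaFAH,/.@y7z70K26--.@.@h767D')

None

`re.match` only tries the pattern at the start of the string.
Here position 0 doesn't satisfy it, so the call returns None.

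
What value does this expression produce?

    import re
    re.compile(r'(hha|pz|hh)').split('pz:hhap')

['', 'pz', ':', 'hha', 'p']

Alternation isn't longest-match — the leftmost alternative that fits at this position is chosen.
Because the pattern has a capturing group, `split` also inserts each captured text between the pieces.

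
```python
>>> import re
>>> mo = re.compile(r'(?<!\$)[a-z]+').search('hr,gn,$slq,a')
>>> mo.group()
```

Because the assertion is negative and zero-width, positions next to the forbidden text are skipped.
`re.search` scans for the first position where the pattern succeeds.
The match spans [0:2] → 'hr'.

'hr'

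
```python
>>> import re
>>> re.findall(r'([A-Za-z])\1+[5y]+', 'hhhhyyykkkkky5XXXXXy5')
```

['h', 'k', 'X']

`\1` has to match the exact text group 1 already captured.
Matches: at [0:7] match 'hhhhyyy', group 1 = 'h'; at [7:14] match 'kkkkky5', group 1 = 'k'; at [14:21] match 'XXXXXy5', group 1 = 'X'.
One capturing group, so `findall` returns just the captured substring from each match — 3 in all.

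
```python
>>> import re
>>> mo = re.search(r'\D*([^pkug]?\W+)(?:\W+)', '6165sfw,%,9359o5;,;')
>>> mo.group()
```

This matches zero or more of a non-digit; then optionally any character except [pkug], then one or more of a non-word character (captured); then one or more of a non-word character (non-capturing group).
Unlike `match`, `search` isn't anchored — it looks for the pattern anywhere in the string.
The match spans [4:10] → 'sfw,%,'.
Captured: group 1 = '%'.

'sfw,%,'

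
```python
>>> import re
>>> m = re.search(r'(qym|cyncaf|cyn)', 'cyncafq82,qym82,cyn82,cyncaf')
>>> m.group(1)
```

`|` is ordered: at each position the engine commits to the first alternative that works.
`search` walks the string left to right and returns the first match it finds.
The match spans [0:6] → 'cyncaf'.
Captured: group 1 = 'cyncaf'.

'cyncaf'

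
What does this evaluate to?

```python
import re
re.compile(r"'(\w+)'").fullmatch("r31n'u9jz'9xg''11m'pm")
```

None

For `fullmatch`, every character of the input must be accounted for by the pattern.
Here there's no way to consume every character, so the call returns None.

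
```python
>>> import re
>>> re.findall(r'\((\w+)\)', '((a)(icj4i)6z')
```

Scanning left to right: at [1:4] match '(a)', group 1 = 'a'; at [4:11] match '(icj4i)', group 1 = 'icj4i'.
Because there's exactly one group, `findall` drops the full match and keeps group 1 from each hit.

['a', 'icj4i']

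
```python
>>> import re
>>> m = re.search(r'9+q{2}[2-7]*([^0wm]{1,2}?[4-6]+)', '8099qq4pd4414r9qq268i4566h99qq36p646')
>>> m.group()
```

This matches one or more of the literal '9', then exactly 2 of a literal 'q'; then zero or more of a character in [2-7]; then 1 to 2 of any character except [0wm] (lazy), then one or more of a character in [4-6] (captured).
Unlike `match`, `search` isn't anchored — it looks for the pattern anywhere in the string.
The match spans [2:11] → '99qq4pd44'.
Captured: group 1 = 'pd44'.

'99qq4pd44'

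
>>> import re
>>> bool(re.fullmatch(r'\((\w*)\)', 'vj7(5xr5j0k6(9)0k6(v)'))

False

`fullmatch` succeeds only if the pattern covers the string from start to end.
Here the string isn't matched end-to-end, so the call returns None, and `bool(None)` is False.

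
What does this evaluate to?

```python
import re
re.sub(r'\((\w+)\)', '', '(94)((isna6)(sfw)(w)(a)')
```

Matches: at [0:4] → '(94)'; at [5:12] → '(isna6)'; at [12:17] → '(sfw)'; at [17:20] → '(w)'; at [20:23] → '(a)'.
`sub` substitutes '' at each match site.

'('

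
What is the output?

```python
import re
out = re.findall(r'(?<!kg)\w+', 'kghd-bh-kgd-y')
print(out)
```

['kghd', 'bh', 'kgd', 'y']

The negative lookahead/lookbehind blocks any match where the forbidden context is present.
Scanning left to right: at [0:4] → 'kghd'; at [5:7] → 'bh'; at [8:11] → 'kgd'; at [12:13] → 'y'.
With no groups in the pattern, `findall` gives back each whole match — 4 here.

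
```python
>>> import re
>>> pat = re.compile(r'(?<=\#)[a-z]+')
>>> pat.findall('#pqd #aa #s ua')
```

The positive lookaround only admits positions where the adjacent text matches; those characters stay outside the span.
Matches: at [1:4] → 'pqd'; at [6:8] → 'aa'; at [10:11] → 's'.
Since nothing is captured, `findall` lists the 3 matched substrings directly.

['pqd', 'aa', 's']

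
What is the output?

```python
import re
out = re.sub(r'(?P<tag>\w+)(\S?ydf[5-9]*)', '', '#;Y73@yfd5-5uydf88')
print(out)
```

#;Y73@yfd5-

The pattern matches one or more of a word character (captured as 'tag'); then optionally a non-whitespace character, then the literal 'ydf', then zero or more of a character in [5-9] (captured).
Matches: at [11:18] → '5uydf88'.
`sub` substitutes '' at each match site.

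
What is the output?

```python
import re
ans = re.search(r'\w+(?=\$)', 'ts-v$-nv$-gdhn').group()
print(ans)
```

v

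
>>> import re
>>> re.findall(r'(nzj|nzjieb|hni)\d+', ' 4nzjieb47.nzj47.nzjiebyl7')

['nzjieb', 'nzj']

Walking the string: at [2:10] match 'nzjieb47', group 1 = 'nzjieb'; at [11:16] match 'nzj47', group 1 = 'nzj'.
Because there's exactly one group, `findall` drops the full match and keeps group 1 from each hit.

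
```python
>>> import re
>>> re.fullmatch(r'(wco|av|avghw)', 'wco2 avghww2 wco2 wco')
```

`re.fullmatch` is like wrapping the pattern in `^…$` (in single-line mode).
Here the pattern can't cover the whole string, so the call returns None.

None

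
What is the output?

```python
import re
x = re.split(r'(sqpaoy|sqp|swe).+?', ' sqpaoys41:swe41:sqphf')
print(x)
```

[' ', 'sqpaoy', '41:', 'swe', '1:', 'sqp', 'f']

The regex engine tests alternatives in the order written; an earlier branch that matches wins even if a later one would match more.
`re.split` interleaves the captured-group text with the surrounding fragments.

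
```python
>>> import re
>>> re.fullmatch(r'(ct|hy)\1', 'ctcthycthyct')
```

None

`re.fullmatch` is like wrapping the pattern in `^…$` (in single-line mode).
Here the pattern can't cover the whole string, so the call returns None.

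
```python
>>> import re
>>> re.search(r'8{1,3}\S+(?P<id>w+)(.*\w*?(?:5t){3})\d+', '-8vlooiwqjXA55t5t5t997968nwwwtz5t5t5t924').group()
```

'8vlooiwqjXA55t5t5t997968nwwwtz5t5t5t924'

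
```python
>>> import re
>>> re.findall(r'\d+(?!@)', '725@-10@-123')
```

['72', '1', '123']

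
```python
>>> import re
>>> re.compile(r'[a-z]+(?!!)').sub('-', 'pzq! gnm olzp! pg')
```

'-q! - -p! -'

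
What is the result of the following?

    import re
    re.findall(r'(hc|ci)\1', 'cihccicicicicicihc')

`\1` has to match the exact text group 1 already captured.
`findall` collects group 1 from each match (3 total).

['ci', 'ci', 'ci']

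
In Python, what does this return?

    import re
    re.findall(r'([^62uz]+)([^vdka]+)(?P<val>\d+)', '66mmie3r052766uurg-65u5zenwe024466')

[('mmie3r05', '2766uurg-65u5zenwe02446', '6')]

This matches one or more of any character except [62uz] (captured); then one or more of any character except [vdka] (captured); then one or more of a digit (captured as 'val').
3 groups means the one result is a tuple of 3 captured strings — 1 here.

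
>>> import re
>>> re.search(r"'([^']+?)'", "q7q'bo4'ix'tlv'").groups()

The match spans [3:8] → "'bo4'".
Captured: group 1 = 'bo4'.

('bo4',)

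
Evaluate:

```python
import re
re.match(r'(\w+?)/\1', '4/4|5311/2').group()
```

'4/4'

`\1` is not a pattern — it's the concrete string captured by group 1, re-applied verbatim.
`re.match` won't scan ahead — the pattern has to work from the very first character.
The match spans [0:3] → '4/4'.
Captured: group 1 = '4'.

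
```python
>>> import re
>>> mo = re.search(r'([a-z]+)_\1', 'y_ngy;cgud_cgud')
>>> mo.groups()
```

`\1` is not a pattern — it's the concrete string captured by group 1, re-applied verbatim.
Unlike `match`, `search` isn't anchored — it looks for the pattern anywhere in the string.
The match spans [6:15] → 'cgud_cgud'.
Captured: group 1 = 'cgud'.

('cgud',)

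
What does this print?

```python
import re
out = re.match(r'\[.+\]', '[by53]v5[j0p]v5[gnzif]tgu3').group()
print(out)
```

[by53]v5[j0p]v5[gnzif]

With `match`, the pattern is implicitly anchored at the beginning.
The match spans [0:22] → '[by53]v5[j0p]v5[gnzif]'.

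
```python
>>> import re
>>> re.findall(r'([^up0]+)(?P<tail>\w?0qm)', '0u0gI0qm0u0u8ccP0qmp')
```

[('gI', '0qm'), ('8ccP', '0qm')]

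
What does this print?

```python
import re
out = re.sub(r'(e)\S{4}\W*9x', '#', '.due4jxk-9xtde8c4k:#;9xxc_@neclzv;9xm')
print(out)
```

This matches a literal 'e' (captured); then exactly 4 of a non-whitespace character, then zero or more of a non-word character, then the literal '9x'.
Matches: at [3:11] → 'e4jxk-9x'; at [13:23] → 'e8c4k:#;9x'; at [28:36] → 'eclzv;9x'.
Every occurrence is swapped for '#'.

.du#td#xc_@n#m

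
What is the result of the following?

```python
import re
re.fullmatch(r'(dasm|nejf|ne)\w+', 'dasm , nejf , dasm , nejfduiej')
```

None

`re.fullmatch` is like wrapping the pattern in `^…$` (in single-line mode).
Here the pattern can't cover the whole string, so the call returns None.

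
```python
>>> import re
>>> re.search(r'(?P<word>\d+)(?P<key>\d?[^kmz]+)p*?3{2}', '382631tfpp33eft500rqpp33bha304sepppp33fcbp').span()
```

(0, 38)

The pattern matches one or more of a digit (captured as 'word'); then optionally a digit, then one or more of any character except [kmz] (captured as 'key'); then zero or more of the literal 'p' (lazy), then exactly 2 of the literal '3'.
Unlike `match`, `search` isn't anchored — it looks for the pattern anywhere in the string.
The match spans [0:38] → '382631tfpp33eft500rqpp33bha304sepppp33'.
Captured: group 1 = '382631', group 2 = 'tfpp33eft500rqpp33bha304sepppp'.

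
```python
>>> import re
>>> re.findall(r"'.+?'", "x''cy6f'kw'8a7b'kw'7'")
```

Lazy quantifiers expand one character at a time until the remainder of the pattern can match.
Scanning left to right: at [1:8] → "''cy6f'"; at [10:16] → "'8a7b'"; at [18:21] → "'7'".
No capturing groups, so `findall` returns the 3 full match strings.

["''cy6f'", "'8a7b'", "'7'"]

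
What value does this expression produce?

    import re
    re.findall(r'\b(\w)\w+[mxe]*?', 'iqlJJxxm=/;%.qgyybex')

['i', 'q']

`findall` collects group 1 from each match (2 total).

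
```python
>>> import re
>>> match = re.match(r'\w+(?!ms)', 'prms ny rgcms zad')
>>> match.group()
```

'prms'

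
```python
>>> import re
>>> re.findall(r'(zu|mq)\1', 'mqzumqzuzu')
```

A backreference is literal: `\1` must see the identical characters the first group matched.
Walking the string: at [6:10] match 'zuzu', group 1 = 'zu'.
`findall` collects group 1 from the one match (1 total).

['zu']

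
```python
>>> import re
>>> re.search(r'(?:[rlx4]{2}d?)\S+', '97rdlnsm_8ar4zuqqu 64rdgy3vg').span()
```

(11, 18)

Pattern: exactly 2 of one of [rlx4], then optionally a literal 'd' (non-capturing group); then one or more of a non-whitespace character.
The match spans [11:18] → 'r4zuqqu'.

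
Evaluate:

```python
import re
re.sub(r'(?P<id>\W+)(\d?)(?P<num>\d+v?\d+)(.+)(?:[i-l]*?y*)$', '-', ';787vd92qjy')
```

Pattern: one or more of a non-word character (captured as 'id'); then optionally a digit (captured); then one or more of a digit, then optionally a literal 'v', then one or more of a digit (captured as 'num'); then one or more of any character (captured); then zero or more of a character in [i-l] (lazy), then zero or more of a literal 'y' (non-capturing group); then anchored at the end.
Matches: at [0:11] → ';787vd92qjy'.
`sub` substitutes '-' at each match site.

'-'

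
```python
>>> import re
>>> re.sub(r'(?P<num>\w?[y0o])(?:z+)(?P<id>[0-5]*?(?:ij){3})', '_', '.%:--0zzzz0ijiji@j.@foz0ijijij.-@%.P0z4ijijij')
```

'.%:--0zzzz0ijiji@j.@_.-@%._'

The pattern matches optionally a word character, then one of [y0o] (captured as 'num'); then one or more of a literal 'z' (non-capturing group); then zero or more of a character in [0-5] (lazy), then the literal 'ij' repeated 3 times (captured as 'id').
Matches: at [20:30] → 'foz0ijijij'; at [35:45] → 'P0z4ijijij'.
`sub` substitutes '_' at each match site.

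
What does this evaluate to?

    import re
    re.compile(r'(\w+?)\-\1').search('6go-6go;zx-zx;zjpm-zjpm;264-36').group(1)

'6go'

The match spans [0:7] → '6go-6go'.
Captured: group 1 = '6go'.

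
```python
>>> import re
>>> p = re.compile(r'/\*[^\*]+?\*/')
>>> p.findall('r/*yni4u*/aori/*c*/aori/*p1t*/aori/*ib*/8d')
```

['/*yni4u*/', '/*c*/', '/*p1t*/', '/*ib*/']

No capturing groups, so `findall` returns the 4 full match strings.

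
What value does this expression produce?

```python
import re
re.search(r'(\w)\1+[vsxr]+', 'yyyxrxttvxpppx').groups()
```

('y',)

After group 1 captures some text, `\1` only succeeds where that same text appears again.
`re.search` scans for the first position where the pattern succeeds.
The match spans [0:6] → 'yyyxrx'.
Captured: group 1 = 'y'.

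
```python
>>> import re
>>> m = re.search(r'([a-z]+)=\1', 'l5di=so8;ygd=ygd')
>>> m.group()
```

'ygd=ygd'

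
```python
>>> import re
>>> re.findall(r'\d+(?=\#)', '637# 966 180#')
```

['637', '180']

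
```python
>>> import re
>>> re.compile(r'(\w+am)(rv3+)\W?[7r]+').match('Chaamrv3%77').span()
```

(0, 11)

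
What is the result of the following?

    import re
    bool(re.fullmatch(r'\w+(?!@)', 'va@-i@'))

False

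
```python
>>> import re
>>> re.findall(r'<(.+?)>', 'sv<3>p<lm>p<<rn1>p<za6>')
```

['3', 'lm', '<rn1', 'za6']

Because the quantifier is non-greedy, it stops expanding at the earliest point where the rest of the pattern can succeed.
One capturing group, so `findall` returns just the captured substring from each match — 4 in all.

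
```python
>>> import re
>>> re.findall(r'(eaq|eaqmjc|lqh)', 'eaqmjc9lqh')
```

['eaq', 'lqh']

Branches in `(...|...)` are attempted left-to-right; the first branch that allows the whole pattern to succeed is taken.
Because there's exactly one group, `findall` drops the full match and keeps group 1 from each hit.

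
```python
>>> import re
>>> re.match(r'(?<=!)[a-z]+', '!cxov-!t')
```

Lookahead/lookbehind check context without consuming it, so the matched span excludes the asserted characters.
With `match`, the pattern is implicitly anchored at the beginning.
Here the pattern fails at index 0, so the call returns None.

None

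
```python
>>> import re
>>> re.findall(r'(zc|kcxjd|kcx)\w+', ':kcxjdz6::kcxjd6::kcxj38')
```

['kcxjd', 'kcxjd', 'kcx']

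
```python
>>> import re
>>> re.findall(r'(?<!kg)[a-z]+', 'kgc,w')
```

The negative lookaround is zero-width — it rules out positions where the adjacent text would match, without consuming anything.
With no groups in the pattern, `findall` gives back each whole match — 2 here.

['kgc', 'w']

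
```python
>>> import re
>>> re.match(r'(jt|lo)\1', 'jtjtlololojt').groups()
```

('jt',)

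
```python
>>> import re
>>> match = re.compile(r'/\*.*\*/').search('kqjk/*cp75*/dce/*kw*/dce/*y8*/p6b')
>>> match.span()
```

(4, 30)

The match spans [4:30] → '/*cp75*/dce/*kw*/dce/*y8*/'.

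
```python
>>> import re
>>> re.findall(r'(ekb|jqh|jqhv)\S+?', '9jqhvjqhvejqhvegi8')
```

The regex engine tests alternatives in the order written; an earlier branch that matches wins even if a later one would match more.
Walking the string: at [1:5] match 'jqhv', group 1 = 'jqh'; at [5:9] match 'jqhv', group 1 = 'jqh'; at [10:14] match 'jqhv', group 1 = 'jqh'.
With a single group, `findall` returns only what that group captured — 3 items.

['jqh', 'jqh', 'jqh']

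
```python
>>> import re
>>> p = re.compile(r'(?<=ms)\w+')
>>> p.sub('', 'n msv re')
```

'n ms re'

The `(?=…)`/`(?<=…)` assertion just peeks at neighbouring text; it doesn't advance the match position.
Matches: at [4:5] → 'v'.
Every occurrence is swapped for ''.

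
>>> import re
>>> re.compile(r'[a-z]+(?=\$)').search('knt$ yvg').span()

(0, 3)

Because the assertion is zero-width, the text it checks is not consumed and won't appear in the result.
The match spans [0:3] → 'knt'.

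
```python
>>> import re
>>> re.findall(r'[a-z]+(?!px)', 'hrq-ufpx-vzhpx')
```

A negative assertion filters positions out without eating any characters.
Walking the string: at [0:3] → 'hrq'; at [4:8] → 'ufpx'; at [9:14] → 'vzhpx'.
No capturing groups, so `findall` returns the 3 full match strings.

['hrq', 'ufpx', 'vzhpx']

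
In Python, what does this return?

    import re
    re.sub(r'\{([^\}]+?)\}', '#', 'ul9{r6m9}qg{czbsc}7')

'ul9#qg#7'

Each match is replaced by '#'.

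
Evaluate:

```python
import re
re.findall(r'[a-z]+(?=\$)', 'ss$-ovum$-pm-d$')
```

The `(?=…)`/`(?<=…)` assertion just peeks at neighbouring text; it doesn't advance the match position.
Matches: at [0:2] → 'ss'; at [4:8] → 'ovum'; at [13:14] → 'd'.
With no groups in the pattern, `findall` gives back each whole match — 3 here.

['ss', 'ovum', 'd']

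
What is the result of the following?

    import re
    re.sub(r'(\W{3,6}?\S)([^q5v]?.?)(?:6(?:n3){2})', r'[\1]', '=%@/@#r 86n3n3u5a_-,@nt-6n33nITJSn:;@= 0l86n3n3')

Pattern: 3 to 6 of a non-word character (lazy), then a non-whitespace character (captured); then optionally any character except [q5v], then optionally any character (captured); then a literal '6', then the literal 'n3' repeated 2 times (non-capturing group).
Matches: at [0:14] → '=%@/@#r 86n3n3'; at [34:47] → ':;@= 0l86n3n3'.
The replacement refers to a captured group, so each match is rewritten using its own captured text.

'[=%@/@#r]u5a_-,@nt-6n33nITJSn[:;@= 0]'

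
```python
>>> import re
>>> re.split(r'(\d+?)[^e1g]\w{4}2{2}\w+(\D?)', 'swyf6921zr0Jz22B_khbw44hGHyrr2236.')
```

['swyf', '6921', '.', '']

`re.split` interleaves the captured-group text with the surrounding fragments.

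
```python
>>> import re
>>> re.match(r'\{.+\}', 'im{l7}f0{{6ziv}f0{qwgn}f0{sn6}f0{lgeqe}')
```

`match` is anchored at position 0; if the pattern doesn't fit there, it returns None.
Here the string doesn't start with a match, so the call returns None.

None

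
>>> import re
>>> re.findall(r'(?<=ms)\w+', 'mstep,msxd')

The lookaround is zero-width — it requires the adjacent text to match without consuming it, so the asserted text isn't part of the match.
Matches: at [2:5] → 'tep'; at [8:10] → 'xd'.
`findall` yields the raw match text (2 of them) because the pattern has no groups.

['tep', 'xd']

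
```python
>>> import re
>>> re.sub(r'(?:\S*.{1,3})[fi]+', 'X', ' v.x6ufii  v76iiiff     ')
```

' X  X     '

This matches zero or more of a non-whitespace character, then 1 to 3 of any character (non-capturing group); then one or more of one of [fi].
Matches: at [1:9] → 'v.x6ufii'; at [11:19] → 'v76iiiff'.
Every occurrence is swapped for 'X'.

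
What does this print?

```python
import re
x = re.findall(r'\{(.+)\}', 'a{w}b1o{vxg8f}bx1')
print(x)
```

['w}b1o{vxg8f']

Scanning left to right: at [1:14] match '{w}b1o{vxg8f}', group 1 = 'w}b1o{vxg8f'.
One capturing group, so `findall` returns just the captured substring from the one match — 1 in all.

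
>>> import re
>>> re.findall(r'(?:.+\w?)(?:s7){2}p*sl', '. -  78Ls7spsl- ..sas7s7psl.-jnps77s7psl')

['. -  78Ls7spsl- ..sas7s7psl']

Since nothing is captured, `findall` lists the 1 matched substring directly.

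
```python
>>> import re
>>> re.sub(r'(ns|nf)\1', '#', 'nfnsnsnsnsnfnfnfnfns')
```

'nf####ns'

`\1` has to match the exact text group 1 already captured.
Matches: at [2:6] → 'nsns'; at [6:10] → 'nsns'; at [10:14] → 'nfnf'; at [14:18] → 'nfnf'.
`sub` substitutes '#' at each match site.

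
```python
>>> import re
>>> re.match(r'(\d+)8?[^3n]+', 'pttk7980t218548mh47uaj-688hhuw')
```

The pattern matches one or more of a digit (captured); then optionally the literal '8', then one or more of any character except [3n].
`re.match` won't scan ahead — the pattern has to work from the very first character.
Here position 0 doesn't satisfy it, so the call returns None.

None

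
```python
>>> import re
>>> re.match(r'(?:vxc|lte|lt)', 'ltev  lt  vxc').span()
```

(0, 3)

`re.match` won't scan ahead — the pattern has to work from the very first character.
The match spans [0:3] → 'lte'.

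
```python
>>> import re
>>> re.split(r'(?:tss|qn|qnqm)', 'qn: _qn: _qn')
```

['', ': _', ': _', '']

`split` removes every match and returns the 4 fragments in between.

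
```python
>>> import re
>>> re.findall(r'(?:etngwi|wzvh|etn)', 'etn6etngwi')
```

['etn', 'etngwi']

Branches in `(...|...)` are attempted left-to-right; the first branch that allows the whole pattern to succeed is taken.
No capturing groups, so `findall` returns the 2 full match strings.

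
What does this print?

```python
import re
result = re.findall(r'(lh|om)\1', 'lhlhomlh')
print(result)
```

['lh']

After group 1 captures some text, `\1` only succeeds where that same text appears again.
Walking the string: at [0:4] match 'lhlh', group 1 = 'lh'.
`findall` collects group 1 from the one match (1 total).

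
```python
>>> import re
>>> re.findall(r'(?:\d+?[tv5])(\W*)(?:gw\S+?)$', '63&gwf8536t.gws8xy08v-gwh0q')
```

['.']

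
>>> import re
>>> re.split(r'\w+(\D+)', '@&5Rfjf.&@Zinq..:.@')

Pattern: one or more of a word character; then one or more of a non-digit (captured).
Matches to split on: at [2:19] → '5Rfjf.&@Zinq..:.@'.
Because the pattern has a capturing group, `split` also inserts each captured text between the pieces.

['@&', '.&@Zinq..:.@', '']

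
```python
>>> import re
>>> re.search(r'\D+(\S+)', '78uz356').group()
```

'uz356'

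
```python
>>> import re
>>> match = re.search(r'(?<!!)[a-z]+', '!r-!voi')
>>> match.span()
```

A negative assertion filters positions out without eating any characters.
The match spans [5:7] → 'oi'.

(5, 7)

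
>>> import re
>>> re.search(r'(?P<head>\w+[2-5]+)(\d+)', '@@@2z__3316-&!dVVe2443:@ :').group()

This matches one or more of a word character, then one or more of a character in [2-5] (captured as 'head'); then one or more of a digit (captured).
The match spans [3:11] → '2z__3316'.

'2z__3316'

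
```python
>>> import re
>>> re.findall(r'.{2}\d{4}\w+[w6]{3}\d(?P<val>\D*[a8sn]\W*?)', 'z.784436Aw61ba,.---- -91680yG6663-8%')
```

['-8']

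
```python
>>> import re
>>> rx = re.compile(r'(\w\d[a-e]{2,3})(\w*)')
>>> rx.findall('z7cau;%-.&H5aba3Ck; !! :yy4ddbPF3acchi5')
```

Pattern: a word character, then a digit, then 2 to 3 of a character in [a-e] (captured); then zero or more of a word character (captured).
2 groups means each result is a tuple of 2 captured strings — 3 here.

[('z7ca', 'u'), ('H5aba', '3Ck'), ('y4ddb', 'PF3acchi5')]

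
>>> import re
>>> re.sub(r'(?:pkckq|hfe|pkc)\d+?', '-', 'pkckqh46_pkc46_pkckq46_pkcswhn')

Matches: at [9:13] → 'pkc4'; at [15:21] → 'pkckq4'.
Every occurrence is swapped for '-'.

'pkckqh46_-6_-6_pkcswhn'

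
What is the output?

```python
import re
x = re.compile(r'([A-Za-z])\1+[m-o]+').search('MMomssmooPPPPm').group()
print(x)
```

MMom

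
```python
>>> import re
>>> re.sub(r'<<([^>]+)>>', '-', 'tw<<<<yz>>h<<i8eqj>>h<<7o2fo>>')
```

Matches: at [2:10] → '<<<<yz>>'; at [11:20] → '<<i8eqj>>'; at [21:30] → '<<7o2fo>>'.
`sub` substitutes '-' at each match site.

'tw-h-h-'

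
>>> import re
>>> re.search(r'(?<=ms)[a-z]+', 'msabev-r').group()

Lookahead/lookbehind check context without consuming it, so the matched span excludes the asserted characters.
`re.search` scans for the first position where the pattern succeeds.
The match spans [2:6] → 'abev'.

'abev'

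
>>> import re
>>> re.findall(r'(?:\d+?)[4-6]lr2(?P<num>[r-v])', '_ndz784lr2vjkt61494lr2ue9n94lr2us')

['v', 'u', 'u']

The pattern matches one or more of a digit (lazy) (non-capturing group); then a character in [4-6], then the literal 'lr2'; then a character in [r-v] (captured as 'num').
Matches: at [4:11] match '784lr2v', group 1 = 'v'; at [14:23] match '61494lr2u', group 1 = 'u'; at [26:32] match '94lr2u', group 1 = 'u'.
`findall` collects group 1 from each match (3 total).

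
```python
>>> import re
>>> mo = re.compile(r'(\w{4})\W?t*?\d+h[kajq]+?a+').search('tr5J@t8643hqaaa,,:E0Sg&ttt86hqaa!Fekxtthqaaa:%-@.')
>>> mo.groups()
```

('tr5J',)

Pattern: exactly 4 of a word character (captured); then optionally a non-word character, then zero or more of a literal 't' (lazy); then one or more of a digit; then a literal 'h', then one or more of one of [kajq] (lazy), then one or more of the literal 'a'.
Unlike `match`, `search` isn't anchored — it looks for the pattern anywhere in the string.
The match spans [0:15] → 'tr5J@t8643hqaaa'.
Captured: group 1 = 'tr5J'.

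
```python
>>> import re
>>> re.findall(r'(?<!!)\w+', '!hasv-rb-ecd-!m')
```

The negative lookaround is zero-width — it rules out positions where the adjacent text would match, without consuming anything.
Matches: at [2:5] → 'asv'; at [6:8] → 'rb'; at [9:12] → 'ecd'.
Since nothing is captured, `findall` lists the 3 matched substrings directly.

['asv', 'rb', 'ecd']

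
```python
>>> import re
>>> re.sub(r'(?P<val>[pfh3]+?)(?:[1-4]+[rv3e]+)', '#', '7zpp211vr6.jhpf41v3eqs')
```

Pattern: one or more of one of [pfh3] (lazy) (captured as 'val'); then one or more of a character in [1-4], then one or more of one of [rv3e] (non-capturing group).
Every occurrence is swapped for '#'.

'7z#6.j#qs'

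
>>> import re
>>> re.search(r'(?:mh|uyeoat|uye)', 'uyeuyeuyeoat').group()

`re.search` tries every starting position until one works.
The match spans [0:3] → 'uye'.

'uye'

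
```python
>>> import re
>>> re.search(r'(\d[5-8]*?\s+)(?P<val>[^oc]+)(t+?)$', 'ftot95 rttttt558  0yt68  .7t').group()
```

Pattern: a digit, then zero or more of a character in [5-8] (lazy), then one or more of whitespace (captured); then one or more of any character except [oc] (captured as 'val'); then one or more of a literal 't' (lazy) (captured); then anchored at the end.
The match spans [4:28] → '95 rttttt558  0yt68  .7t'.

'95 rttttt558  0yt68  .7t'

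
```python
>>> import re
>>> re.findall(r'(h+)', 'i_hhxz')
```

['hh']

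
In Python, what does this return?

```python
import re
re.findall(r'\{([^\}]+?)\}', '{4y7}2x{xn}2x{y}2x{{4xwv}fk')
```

Scanning left to right: at [0:5] match '{4y7}', group 1 = '4y7'; at [7:11] match '{xn}', group 1 = 'xn'; at [13:16] match '{y}', group 1 = 'y'; at [18:25] match '{{4xwv}', group 1 = '{4xwv'.
Because there's exactly one group, `findall` drops the full match and keeps group 1 from each hit.

['4y7', 'xn', 'y', '{4xwv']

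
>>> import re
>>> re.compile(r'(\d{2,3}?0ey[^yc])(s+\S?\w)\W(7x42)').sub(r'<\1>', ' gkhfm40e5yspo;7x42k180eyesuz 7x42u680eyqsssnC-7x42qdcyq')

The replacement refers to a captured group, so each match is rewritten using its own captured text.

' gkhfm40e5yspo;7x42k<180eye>u<680eyq>qdcyq'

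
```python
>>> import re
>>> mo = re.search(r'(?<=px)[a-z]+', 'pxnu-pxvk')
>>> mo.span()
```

(2, 4)

The `(?=…)`/`(?<=…)` assertion just peeks at neighbouring text; it doesn't advance the match position.
`re.search` scans for the first position where the pattern succeeds.
The match spans [2:4] → 'nu'.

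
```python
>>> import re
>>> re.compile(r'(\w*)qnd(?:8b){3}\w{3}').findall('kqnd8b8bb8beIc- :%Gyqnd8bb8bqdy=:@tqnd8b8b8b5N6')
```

The pattern matches zero or more of a word character (captured); then the literal 'qnd', then the literal '8b' repeated 3 times, then exactly 3 of a word character.
Scanning left to right: at [34:47] match 'tqnd8b8b8b5N6', group 1 = 't'.
With a single group, `findall` returns only what that group captured — 1 item.

['t']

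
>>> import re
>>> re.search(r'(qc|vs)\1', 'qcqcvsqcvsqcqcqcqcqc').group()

The backreference `\1` re-matches whatever the first group consumed, character for character.
Unlike `match`, `search` isn't anchored — it looks for the pattern anywhere in the string.
The match spans [0:4] → 'qcqc'.
Captured: group 1 = 'qc'.

'qcqc'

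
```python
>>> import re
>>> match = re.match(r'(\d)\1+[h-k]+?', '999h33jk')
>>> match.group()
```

'999h'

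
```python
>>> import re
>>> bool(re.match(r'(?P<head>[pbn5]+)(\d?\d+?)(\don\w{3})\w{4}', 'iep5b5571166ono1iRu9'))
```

This matches one or more of one of [pbn5] (captured as 'head'); then optionally a digit, then one or more of a digit (lazy) (captured); then a digit, then the literal 'on', then exactly 3 of a word character (captured); then exactly 4 of a word character.
`match` is anchored at position 0; if the pattern doesn't fit there, it returns None.
Here the string doesn't start with a match, so the call returns None, and `bool(None)` is False.

False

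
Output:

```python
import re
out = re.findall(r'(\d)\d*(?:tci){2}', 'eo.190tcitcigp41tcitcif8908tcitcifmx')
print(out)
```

This matches a digit (captured); then zero or more of a digit, then the literal 'tci' repeated 2 times.
Matches: at [3:12] match '190tcitci', group 1 = '1'; at [14:22] match '41tcitci', group 1 = '4'; at [23:33] match '8908tcitci', group 1 = '8'.
One capturing group, so `findall` returns just the captured substring from each match — 3 in all.

['1', '4', '8']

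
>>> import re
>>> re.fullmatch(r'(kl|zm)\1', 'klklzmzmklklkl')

None

The backreference `\1` re-matches whatever the first group consumed, character for character.
`re.fullmatch` is like wrapping the pattern in `^…$` (in single-line mode).
Here the string isn't matched end-to-end, so the call returns None.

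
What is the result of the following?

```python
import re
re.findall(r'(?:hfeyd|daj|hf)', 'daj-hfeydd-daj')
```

Branches in `(...|...)` are attempted left-to-right; the first branch that allows the whole pattern to succeed is taken.
Matches: at [0:3] → 'daj'; at [4:9] → 'hfeyd'; at [11:14] → 'daj'.
Since nothing is captured, `findall` lists the 3 matched substrings directly.

['daj', 'hfeyd', 'daj']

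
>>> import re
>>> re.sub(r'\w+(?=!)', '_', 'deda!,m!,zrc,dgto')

The lookaround is zero-width — it requires the adjacent text to match without consuming it, so the asserted text isn't part of the match.
`sub` substitutes '_' at each match site.

'_!,_!,zrc,dgto'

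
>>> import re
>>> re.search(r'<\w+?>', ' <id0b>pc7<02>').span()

(1, 7)

`re.search` tries every starting position until one works.
The match spans [1:7] → '<id0b>'.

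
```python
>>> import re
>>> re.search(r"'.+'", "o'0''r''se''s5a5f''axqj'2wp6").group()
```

The match spans [1:24] → "'0''r''se''s5a5f''axqj'".

"'0''r''se''s5a5f''axqj'"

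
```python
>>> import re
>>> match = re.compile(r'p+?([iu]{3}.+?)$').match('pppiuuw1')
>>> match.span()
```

With `match`, the pattern is implicitly anchored at the beginning.
The match spans [0:8] → 'pppiuuw1'.

(0, 8)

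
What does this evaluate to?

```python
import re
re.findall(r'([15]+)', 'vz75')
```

Pattern: one or more of one of [15] (captured).
Matches: at [3:4] match '5', group 1 = '5'.
With a single group, `findall` returns only what that group captured — 1 item.

['5']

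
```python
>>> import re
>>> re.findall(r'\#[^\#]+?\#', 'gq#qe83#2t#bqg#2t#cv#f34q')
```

['#qe83#', '#bqg#', '#cv#']

`findall` yields the raw match text (3 of them) because the pattern has no groups.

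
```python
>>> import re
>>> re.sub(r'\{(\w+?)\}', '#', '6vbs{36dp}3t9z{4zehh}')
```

'6vbs#3t9z#'

Each match is replaced by '#'.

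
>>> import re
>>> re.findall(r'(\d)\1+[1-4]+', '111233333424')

`\1` is not a pattern — it's the concrete string captured by group 1, re-applied verbatim.
Scanning left to right: at [0:12] match '111233333424', group 1 = '1'.
One capturing group, so `findall` returns just the captured substring from the one match — 1 in all.

['1']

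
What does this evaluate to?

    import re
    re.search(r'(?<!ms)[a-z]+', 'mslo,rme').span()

(0, 4)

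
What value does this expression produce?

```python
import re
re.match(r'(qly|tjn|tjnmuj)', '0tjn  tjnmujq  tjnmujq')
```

None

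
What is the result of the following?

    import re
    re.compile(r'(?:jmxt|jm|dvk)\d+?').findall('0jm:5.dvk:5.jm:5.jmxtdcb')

[]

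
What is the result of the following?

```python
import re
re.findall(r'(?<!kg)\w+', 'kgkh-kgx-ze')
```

Because the assertion is negative and zero-width, positions next to the forbidden text are skipped.
Walking the string: at [0:4] → 'kgkh'; at [5:8] → 'kgx'; at [9:11] → 'ze'.
Since nothing is captured, `findall` lists the 3 matched substrings directly.

['kgkh', 'kgx', 'ze']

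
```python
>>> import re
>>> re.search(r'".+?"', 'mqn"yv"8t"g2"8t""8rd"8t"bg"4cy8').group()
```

'"yv"'

A non-greedy quantifier consumes as few characters as it can — just enough that the remainder of the pattern still matches from where it stops; whatever follows it matches normally.
Unlike `match`, `search` isn't anchored — it looks for the pattern anywhere in the string.
The match spans [3:7] → '"yv"'.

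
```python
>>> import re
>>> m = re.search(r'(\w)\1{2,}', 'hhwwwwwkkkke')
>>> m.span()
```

(2, 7)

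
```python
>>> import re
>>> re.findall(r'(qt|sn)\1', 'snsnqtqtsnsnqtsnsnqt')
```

`\1` is not a pattern — it's the concrete string captured by group 1, re-applied verbatim.
Scanning left to right: at [0:4] match 'snsn', group 1 = 'sn'; at [4:8] match 'qtqt', group 1 = 'qt'; at [8:12] match 'snsn', group 1 = 'sn'; at [14:18] match 'snsn', group 1 = 'sn'.
`findall` collects group 1 from each match (4 total).

['sn', 'qt', 'sn', 'sn']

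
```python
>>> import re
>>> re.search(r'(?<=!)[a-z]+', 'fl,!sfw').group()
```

'sfw'

The lookaround is zero-width — it requires the adjacent text to match without consuming it, so the asserted text isn't part of the match.
The match spans [4:7] → 'sfw'.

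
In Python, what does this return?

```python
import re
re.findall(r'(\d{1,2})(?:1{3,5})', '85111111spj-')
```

['85']

Pattern: 1 to 2 of a digit (captured); then 3 to 5 of a literal '1' (non-capturing group).
Matches: at [0:7] match '8511111', group 1 = '85'.
With a single group, `findall` returns only what that group captured — 1 item.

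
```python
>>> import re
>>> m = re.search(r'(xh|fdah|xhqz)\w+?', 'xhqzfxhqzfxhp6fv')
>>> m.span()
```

(0, 3)

Branches in `(...|...)` are attempted left-to-right; the first branch that allows the whole pattern to succeed is taken.
The match spans [0:3] → 'xhq'.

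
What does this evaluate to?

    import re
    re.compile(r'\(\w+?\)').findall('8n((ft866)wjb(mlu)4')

['(ft866)', '(mlu)']

No capturing groups, so `findall` returns the 2 full match strings.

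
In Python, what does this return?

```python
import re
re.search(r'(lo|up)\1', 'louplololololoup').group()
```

'lolo'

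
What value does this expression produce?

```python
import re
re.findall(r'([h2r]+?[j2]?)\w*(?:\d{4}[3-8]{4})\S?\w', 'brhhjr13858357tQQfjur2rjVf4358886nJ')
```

The pattern matches one or more of one of [h2r] (lazy), then optionally one of [j2] (captured); then zero or more of a word character; then exactly 4 of a digit, then exactly 4 of a character in [3-8] (non-capturing group); then optionally a non-whitespace character, then a word character.
With the lazy modifier that quantifier settles for the fewest repetitions that let the rest of the pattern succeed (the atoms after it are unaffected and can still be greedy).
Scanning left to right: at [1:16] match 'rhhjr13858357tQ', group 1 = 'r'.
`findall` collects group 1 from the one match (1 total).

['r']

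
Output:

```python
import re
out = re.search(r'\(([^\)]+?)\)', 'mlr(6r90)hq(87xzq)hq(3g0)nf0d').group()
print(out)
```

(6r90)

The match spans [3:9] → '(6r90)'.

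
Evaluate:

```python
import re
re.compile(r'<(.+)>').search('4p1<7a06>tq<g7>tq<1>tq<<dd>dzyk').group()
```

The match spans [3:27] → '<7a06>tq<g7>tq<1>tq<<dd>'.

'<7a06>tq<g7>tq<1>tq<<dd>'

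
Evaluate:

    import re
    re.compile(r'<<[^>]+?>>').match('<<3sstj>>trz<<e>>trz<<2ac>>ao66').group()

'<<3sstj>>'

`match` is anchored at position 0; if the pattern doesn't fit there, it returns None.
The match spans [0:9] → '<<3sstj>>'.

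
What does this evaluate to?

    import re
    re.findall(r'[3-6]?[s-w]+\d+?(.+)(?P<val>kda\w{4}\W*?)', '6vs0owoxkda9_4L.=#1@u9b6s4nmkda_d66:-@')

The pattern matches optionally a character in [3-6], then one or more of a character in [s-w], then one or more of a digit (lazy); then one or more of any character (captured); then the literal 'kda', then exactly 4 of a word character, then zero or more of a non-word character (lazy) (captured as 'val').
A non-greedy quantifier consumes as few characters as it can — just enough that the remainder of the pattern still matches from where it stops; whatever follows it matches normally.
Walking the string: at [0:35] match '6vs0owoxkda9_4L.=#1@u9b6s4nmkda_d66', groups = ('owoxkda9_4L.=#1@u9b6s4nm', 'kda_d66').
With 2 capturing groups, `findall` returns a 2-tuple per match.

[('owoxkda9_4L.=#1@u9b6s4nm', 'kda_d66')]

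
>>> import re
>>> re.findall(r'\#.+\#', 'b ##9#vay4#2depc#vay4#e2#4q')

['##9#vay4#2depc#vay4#e2#']

Matches: at [2:25] → '##9#vay4#2depc#vay4#e2#'.
`findall` yields the raw match text (1 of them) because the pattern has no groups.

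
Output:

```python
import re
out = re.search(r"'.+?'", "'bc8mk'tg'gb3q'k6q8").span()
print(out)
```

(0, 7)

`search` walks the string left to right and returns the first match it finds.
The match spans [0:7] → "'bc8mk'".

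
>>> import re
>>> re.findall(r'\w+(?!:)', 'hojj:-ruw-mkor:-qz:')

Because the assertion is negative and zero-width, positions next to the forbidden text are skipped.
Scanning left to right: at [0:3] → 'hoj'; at [6:9] → 'ruw'; at [10:13] → 'mko'; at [16:17] → 'q'.
Since nothing is captured, `findall` lists the 4 matched substrings directly.

['hoj', 'ruw', 'mko', 'q']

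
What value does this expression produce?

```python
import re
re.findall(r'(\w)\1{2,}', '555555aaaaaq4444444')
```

['5', 'a', '4']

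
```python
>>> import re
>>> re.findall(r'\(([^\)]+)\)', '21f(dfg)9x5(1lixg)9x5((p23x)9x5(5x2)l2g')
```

One capturing group, so `findall` returns just the captured substring from each match — 4 in all.

['dfg', '1lixg', '(p23x', '5x2']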